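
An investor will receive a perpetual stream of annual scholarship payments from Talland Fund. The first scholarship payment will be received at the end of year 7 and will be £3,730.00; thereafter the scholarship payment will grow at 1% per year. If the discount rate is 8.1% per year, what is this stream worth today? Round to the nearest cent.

£32922.77

Value at end of year 6: C₁ / (r − g) = £3,730.00 / (0.081 − 0.01) = £52,535.2113
Discount to today: PV = £52,535.2113 / (1 + 0.081)^6 = £52,535.2113 / 1.595711 = £32,922.77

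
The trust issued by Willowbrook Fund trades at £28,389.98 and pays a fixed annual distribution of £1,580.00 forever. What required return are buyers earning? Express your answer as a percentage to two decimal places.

P = C/r ⇒ r = C/P = £1,580.00/£28,389.98 = 0.055653

5.57%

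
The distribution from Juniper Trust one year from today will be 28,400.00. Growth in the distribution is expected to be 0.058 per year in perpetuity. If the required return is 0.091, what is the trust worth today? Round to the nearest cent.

860606.06

Growing perpetuity: P = D₁ / (r − g) = 28,400.0000 / (0.091 − 0.058) = 860,606.06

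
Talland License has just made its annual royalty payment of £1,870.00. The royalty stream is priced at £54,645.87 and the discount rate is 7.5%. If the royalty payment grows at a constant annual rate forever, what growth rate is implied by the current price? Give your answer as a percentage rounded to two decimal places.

3.94%

P = D₀(1+g)/(r−g) ⇒ P(r−g) = D₀(1+g) ⇒ g(P+D₀) = P·r − D₀
g = (P·r − D₀)/(P + D₀) = (£54,645.87×0.075 − £1,870.00) / (£54,645.87 + £1,870.00) = 0.039430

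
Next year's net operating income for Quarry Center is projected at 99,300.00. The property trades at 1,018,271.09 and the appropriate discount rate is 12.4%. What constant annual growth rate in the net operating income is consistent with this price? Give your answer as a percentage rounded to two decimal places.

2.65%

P = D₁/(r−g) ⇒ g = r − D₁/P = 0.124 − 99,300.00/1,018,271.09 = 0.026482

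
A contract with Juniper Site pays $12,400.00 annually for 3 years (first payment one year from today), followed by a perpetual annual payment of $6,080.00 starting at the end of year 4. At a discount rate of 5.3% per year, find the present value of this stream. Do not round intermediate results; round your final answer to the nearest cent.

PV of 3-year annuity: $12,400.00 × [1 − (1+0.053)^−3] / 0.053 = 33579.34364
Perpetuity value at year 3: $6,080.00 / 0.053 = 114716.98113
PV of perpetuity: 114716.98113 / (1+0.053)^3 = 98252.27070
Total PV = 33579.34364 + 98252.27070 = 131831.61434

$131831.61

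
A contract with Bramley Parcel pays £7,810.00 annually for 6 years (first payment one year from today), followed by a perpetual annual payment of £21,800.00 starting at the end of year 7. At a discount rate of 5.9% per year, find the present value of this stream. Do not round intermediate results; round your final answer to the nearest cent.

PV of 6-year annuity: £7,810.00 × [1 − (1+0.059)^−6] / 0.059 = 38525.26172
Perpetuity value at year 6: £21,800.00 / 0.059 = 369491.52542
PV of perpetuity: 369491.52542 / (1+0.059)^6 = 261956.22382
Total PV = 38525.26172 + 261956.22382 = 300481.48554

£300481.49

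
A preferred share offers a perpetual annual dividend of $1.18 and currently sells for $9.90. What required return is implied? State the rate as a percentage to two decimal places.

11.92%

P = C/r ⇒ r = C/P = $1.18/$9.90 = 0.119192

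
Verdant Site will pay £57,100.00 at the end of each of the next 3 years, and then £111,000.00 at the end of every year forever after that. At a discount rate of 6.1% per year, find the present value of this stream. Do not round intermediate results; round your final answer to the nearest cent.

PV of 3-year annuity: £57,100.00 × [1 − (1+0.061)^−3] / 0.061 = 152347.03237
Perpetuity value at year 3: £111,000.00 / 0.061 = 1819672.13115
PV of perpetuity: 1819672.13115 / (1+0.061)^3 = 1523515.90359
Total PV = 152347.03237 + 1523515.90359 = 1675862.93597

£1675862.94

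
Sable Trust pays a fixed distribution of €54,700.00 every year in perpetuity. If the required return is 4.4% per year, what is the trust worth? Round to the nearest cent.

€1243181.82

Level perpetuity: PV = C / r = €54,700.00 / 0.044 = €1,243,181.82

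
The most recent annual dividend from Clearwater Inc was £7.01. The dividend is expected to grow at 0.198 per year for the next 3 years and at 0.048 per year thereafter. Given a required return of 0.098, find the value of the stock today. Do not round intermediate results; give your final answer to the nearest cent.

D_1 = 8.39798
D_2 = 10.06078
D_3 = 12.05281
Terminal value at year 3: TV = D_3×(1+g_2)/(r−g_2) = 12.63135/0.05 = 252.62699
P_0 = D_1/(1+r)^1 + D_2/(1+r)^2 + D_3/(1+r)^3 + TV/(1+r)^3
    = 7.64843 + 8.34501 + 9.10503 + 190.84146 = 215.93994

£215.94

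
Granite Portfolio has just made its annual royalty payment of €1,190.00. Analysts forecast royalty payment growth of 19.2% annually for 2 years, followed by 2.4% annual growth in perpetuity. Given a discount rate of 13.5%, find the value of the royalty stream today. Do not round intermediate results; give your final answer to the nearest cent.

€14670.63

D_1 = 1418.48000
D_2 = 1690.82816
Terminal value at year 2: TV = D_2×(1+g_2)/(r−g_2) = 1731.40804/0.111 = 15598.27059
P_0 = D_1/(1+r)^1 + D_2/(1+r)^2 + TV/(1+r)^2
    = 1249.76211 + 1312.52550 + 12108.34334 = 14670.63095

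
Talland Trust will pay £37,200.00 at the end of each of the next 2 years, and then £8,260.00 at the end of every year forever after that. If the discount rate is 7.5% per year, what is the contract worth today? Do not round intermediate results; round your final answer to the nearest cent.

PV of 2-year annuity: £37,200.00 × [1 − (1+0.075)^−2] / 0.075 = 66795.02434
Perpetuity value at year 2: £8,260.00 / 0.075 = 110133.33333
PV of perpetuity: 110133.33333 / (1+0.075)^2 = 95301.96503
Total PV = 66795.02434 + 95301.96503 = 162096.98936

£162096.99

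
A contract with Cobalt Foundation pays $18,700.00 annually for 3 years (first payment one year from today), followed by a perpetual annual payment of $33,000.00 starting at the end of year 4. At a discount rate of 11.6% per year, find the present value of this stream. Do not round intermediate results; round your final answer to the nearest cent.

PV of 3-year annuity: $18,700.00 × [1 − (1+0.116)^−3] / 0.116 = 45224.77904
Perpetuity value at year 3: $33,000.00 / 0.116 = 284482.75862
PV of perpetuity: 284482.75862 / (1+0.116)^3 = 204674.32502
Total PV = 45224.77904 + 204674.32502 = 249899.10406

$249899.10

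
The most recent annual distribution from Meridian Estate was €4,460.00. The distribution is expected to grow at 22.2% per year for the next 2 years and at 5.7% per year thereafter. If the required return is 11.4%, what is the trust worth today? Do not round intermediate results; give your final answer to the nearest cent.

€109778.32

D_1 = 5450.12000
D_2 = 6660.04664
Terminal value at year 2: TV = D_2×(1+g_2)/(r−g_2) = 7039.66930/0.057 = 123502.97015
P_0 = D_1/(1+r)^1 + D_2/(1+r)^2 + TV/(1+r)^2
    = 4892.38779 + 5366.69469 + 99519.23306 = 109778.31554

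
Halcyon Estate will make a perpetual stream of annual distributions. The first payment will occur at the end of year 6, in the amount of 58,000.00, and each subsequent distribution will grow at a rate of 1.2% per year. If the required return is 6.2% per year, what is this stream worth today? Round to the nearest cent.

858688.02

Value at end of year 5: C₁ / (r − g) = 58,000.00 / (0.062 − 0.012) = 1,160,000.0000
Discount to today: PV = 1,160,000.0000 / (1 + 0.062)^5 = 1,160,000.0000 / 1.350898 = 858,688.02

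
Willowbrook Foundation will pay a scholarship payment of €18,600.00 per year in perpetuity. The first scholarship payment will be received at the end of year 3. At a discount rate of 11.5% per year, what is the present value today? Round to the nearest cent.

€130096.43

Value at end of year 2: C / r = €18,600.00 / 0.115 = €161,739.1304
Discount to today: PV = €161,739.1304 / (1 + 0.115)^2 = €161,739.1304 / 1.243225 = €130,096.43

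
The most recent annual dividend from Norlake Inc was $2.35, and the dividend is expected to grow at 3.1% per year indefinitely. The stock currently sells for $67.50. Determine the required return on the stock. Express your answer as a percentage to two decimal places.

D₁ = $2.35 × 1.031 = $2.4229
P = D₁/(r − g) ⇒ r = D₁/P + g = $2.4229/$67.50 + 0.031 = 0.035894 + 0.031 = 0.066894

6.69%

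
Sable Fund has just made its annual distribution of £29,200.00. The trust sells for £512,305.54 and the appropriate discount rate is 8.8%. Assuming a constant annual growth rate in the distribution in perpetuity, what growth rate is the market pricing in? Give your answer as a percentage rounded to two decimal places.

P = D₀(1+g)/(r−g) ⇒ P(r−g) = D₀(1+g) ⇒ g(P+D₀) = P·r − D₀
g = (P·r − D₀)/(P + D₀) = (£512,305.54×0.088 − £29,200.00) / (£512,305.54 + £29,200.00) = 0.029331

2.93%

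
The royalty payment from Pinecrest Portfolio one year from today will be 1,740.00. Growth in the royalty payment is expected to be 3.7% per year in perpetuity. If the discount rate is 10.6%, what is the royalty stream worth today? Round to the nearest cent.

25217.39

Growing perpetuity: P = D₁ / (r − g) = 1,740.0000 / (0.106 − 0.037) = 25,217.39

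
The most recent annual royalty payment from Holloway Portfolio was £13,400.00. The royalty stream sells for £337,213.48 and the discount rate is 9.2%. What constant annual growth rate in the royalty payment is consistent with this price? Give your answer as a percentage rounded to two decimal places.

P = D₀(1+g)/(r−g) ⇒ P(r−g) = D₀(1+g) ⇒ g(P+D₀) = P·r − D₀
g = (P·r − D₀)/(P + D₀) = (£337,213.48×0.092 − £13,400.00) / (£337,213.48 + £13,400.00) = 0.050265

5.03%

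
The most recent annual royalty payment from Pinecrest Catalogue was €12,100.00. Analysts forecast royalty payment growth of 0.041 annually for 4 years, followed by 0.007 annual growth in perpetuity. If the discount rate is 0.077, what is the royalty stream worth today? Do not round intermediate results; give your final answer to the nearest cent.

€196423.06

D_1 = 12596.10000
D_2 = 13112.54010
D_3 = 13650.15424
D_4 = 14209.81057
Terminal value at year 4: TV = D_4×(1+g_2)/(r−g_2) = 14309.27924/0.07 = 204418.27489
P_0 = D_1/(1+r)^1 + D_2/(1+r)^2 + D_3/(1+r)^3 + D_4/(1+r)^4 + TV/(1+r)^4
    = 11695.54318 + 11304.60580 + 10926.73597 + 10561.49688 + 151934.67658 = 196423.05840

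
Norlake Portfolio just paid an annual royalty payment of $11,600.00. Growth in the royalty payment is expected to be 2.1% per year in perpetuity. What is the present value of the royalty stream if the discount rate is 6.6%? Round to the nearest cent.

D₁ = D₀ × (1 + g) = $11,600.00 × 1.021 = $11,843.6000
Growing perpetuity: P = D₁ / (r − g) = $11,843.6000 / (0.066 − 0.021) = $263,191.11

$263191.11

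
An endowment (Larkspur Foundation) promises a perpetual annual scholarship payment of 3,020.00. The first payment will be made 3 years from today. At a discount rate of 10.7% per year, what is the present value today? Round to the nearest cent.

23031.80

Value at end of year 2: C / r = 3,020.00 / 0.107 = 28,224.2991
Discount to today: PV = 28,224.2991 / (1 + 0.107)^2 = 28,224.2991 / 1.225449 = 23,031.80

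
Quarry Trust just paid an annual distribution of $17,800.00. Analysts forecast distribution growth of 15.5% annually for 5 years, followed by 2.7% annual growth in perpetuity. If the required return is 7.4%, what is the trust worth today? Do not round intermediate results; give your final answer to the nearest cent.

D_1 = 20559.00000
D_2 = 23745.64500
D_3 = 27426.21997
D_4 = 31677.28407
D_5 = 36587.26310
Terminal value at year 5: TV = D_5×(1+g_2)/(r−g_2) = 37575.11921/0.047 = 799470.62140
P_0 = D_1/(1+r)^1 + D_2/(1+r)^2 + D_3/(1+r)^3 + D_4/(1+r)^4 + D_5/(1+r)^5 + TV/(1+r)^5
    = 19142.45810 + 20586.16304 + 22138.75076 + 23808.43308 + 25604.04116 + 559475.53763 = 670755.38376

$670755.38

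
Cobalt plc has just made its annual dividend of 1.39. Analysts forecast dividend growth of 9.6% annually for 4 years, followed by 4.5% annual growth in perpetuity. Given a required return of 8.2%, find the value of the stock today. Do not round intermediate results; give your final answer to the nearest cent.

47.07

D_1 = 1.52344
D_2 = 1.66969
D_3 = 1.82998
D_4 = 2.00566
Terminal value at year 4: TV = D_4×(1+g_2)/(r−g_2) = 2.09591/0.037 = 56.64630
P_0 = D_1/(1+r)^1 + D_2/(1+r)^2 + D_3/(1+r)^3 + D_4/(1+r)^4 + TV/(1+r)^4
    = 1.40799 + 1.42620 + 1.44466 + 1.46335 + 41.32973 = 47.07192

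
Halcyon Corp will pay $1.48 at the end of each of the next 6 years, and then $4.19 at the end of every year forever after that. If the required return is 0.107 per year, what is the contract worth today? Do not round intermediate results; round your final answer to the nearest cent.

$27.59

PV of 6-year annuity: $1.48 × [1 − (1+0.107)^−6] / 0.107 = 6.31568
Perpetuity value at year 6: $4.19 / 0.107 = 39.15888
PV of perpetuity: 39.15888 / (1+0.107)^6 = 21.27867
Total PV = 6.31568 + 21.27867 = 27.59435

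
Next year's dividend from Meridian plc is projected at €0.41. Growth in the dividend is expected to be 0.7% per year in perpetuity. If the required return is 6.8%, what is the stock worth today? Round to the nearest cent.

Growing perpetuity: P = D₁ / (r − g) = €0.4100 / (0.068 − 0.007) = €6.72

€6.72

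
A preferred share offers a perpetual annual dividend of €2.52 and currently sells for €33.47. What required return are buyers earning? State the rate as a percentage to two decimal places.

P = C/r ⇒ r = C/P = €2.52/€33.47 = 0.075291

7.53%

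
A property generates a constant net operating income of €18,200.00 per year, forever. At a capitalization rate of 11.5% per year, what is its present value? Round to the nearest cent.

€158260.87

Level perpetuity: PV = C / r = €18,200.00 / 0.115 = €158,260.87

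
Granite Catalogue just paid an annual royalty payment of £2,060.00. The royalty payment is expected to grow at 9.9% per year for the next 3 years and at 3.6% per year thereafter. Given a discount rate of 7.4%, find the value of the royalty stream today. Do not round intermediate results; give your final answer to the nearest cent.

D_1 = 2263.94000
D_2 = 2488.07006
D_3 = 2734.38900
Terminal value at year 3: TV = D_3×(1+g_2)/(r−g_2) = 2832.82700/0.038 = 74548.07894
P_0 = D_1/(1+r)^1 + D_2/(1+r)^2 + D_3/(1+r)^3 + TV/(1+r)^3
    = 2107.95158 + 2157.01936 + 2207.22930 + 60176.04105 = 66648.24130

£66648.24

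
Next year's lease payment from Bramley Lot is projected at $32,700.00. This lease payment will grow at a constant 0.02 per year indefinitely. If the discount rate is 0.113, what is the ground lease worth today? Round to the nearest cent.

Growing perpetuity: P = D₁ / (r − g) = $32,700.0000 / (0.113 − 0.02) = $351,612.90

$351612.90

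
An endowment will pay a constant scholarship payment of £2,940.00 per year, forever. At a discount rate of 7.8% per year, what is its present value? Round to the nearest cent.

£37692.31

Level perpetuity: PV = C / r = £2,940.00 / 0.078 = £37,692.31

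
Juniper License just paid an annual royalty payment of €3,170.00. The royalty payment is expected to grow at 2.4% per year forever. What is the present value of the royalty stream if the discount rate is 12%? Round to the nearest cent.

D₁ = D₀ × (1 + g) = €3,170.00 × 1.024 = €3,246.0800
Growing perpetuity: P = D₁ / (r − g) = €3,246.0800 / (0.12 − 0.024) = €33,813.33

€33813.33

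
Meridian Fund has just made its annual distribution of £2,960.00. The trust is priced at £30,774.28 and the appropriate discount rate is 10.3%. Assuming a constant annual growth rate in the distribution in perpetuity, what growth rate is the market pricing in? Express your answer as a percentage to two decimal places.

0.62%

P = D₀(1+g)/(r−g) ⇒ P(r−g) = D₀(1+g) ⇒ g(P+D₀) = P·r − D₀
g = (P·r − D₀)/(P + D₀) = (£30,774.28×0.103 − £2,960.00) / (£30,774.28 + £2,960.00) = 0.006218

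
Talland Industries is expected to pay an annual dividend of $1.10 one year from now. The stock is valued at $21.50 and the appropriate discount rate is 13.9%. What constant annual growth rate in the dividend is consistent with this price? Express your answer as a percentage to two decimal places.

8.78%

P = D₁/(r−g) ⇒ g = r − D₁/P = 0.139 − $1.10/$21.50 = 0.087837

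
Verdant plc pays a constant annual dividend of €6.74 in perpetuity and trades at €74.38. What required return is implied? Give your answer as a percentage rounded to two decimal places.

9.06%

P = C/r ⇒ r = C/P = €6.74/€74.38 = 0.090616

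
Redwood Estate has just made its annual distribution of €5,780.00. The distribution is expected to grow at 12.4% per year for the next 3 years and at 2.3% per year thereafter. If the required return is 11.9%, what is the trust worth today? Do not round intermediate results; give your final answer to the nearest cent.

€79917.89

D_1 = 6496.72000
D_2 = 7302.31328
D_3 = 8207.80013
Terminal value at year 3: TV = D_3×(1+g_2)/(r−g_2) = 8396.57953/0.096 = 87464.37010
P_0 = D_1/(1+r)^1 + D_2/(1+r)^2 + D_3/(1+r)^3 + TV/(1+r)^3
    = 5805.82663 + 5831.76866 + 5857.82661 + 62422.46481 = 79917.88671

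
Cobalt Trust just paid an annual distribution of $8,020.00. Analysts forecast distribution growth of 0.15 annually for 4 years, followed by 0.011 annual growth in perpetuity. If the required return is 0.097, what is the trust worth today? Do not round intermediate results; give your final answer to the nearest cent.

D_1 = 9223.00000
D_2 = 10606.45000
D_3 = 12197.41750
D_4 = 14027.03012
Terminal value at year 4: TV = D_4×(1+g_2)/(r−g_2) = 14181.32746/0.086 = 164899.15647
P_0 = D_1/(1+r)^1 + D_2/(1+r)^2 + D_3/(1+r)^3 + D_4/(1+r)^4 + TV/(1+r)^4
    = 8407.47493 + 8813.67017 + 9239.49015 + 9685.88302 + 113865.43870 = 150011.95696

$150011.96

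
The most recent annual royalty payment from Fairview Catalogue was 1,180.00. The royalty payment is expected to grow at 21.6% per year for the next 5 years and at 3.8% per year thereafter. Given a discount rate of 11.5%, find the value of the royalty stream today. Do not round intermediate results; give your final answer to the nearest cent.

D_1 = 1434.88000
D_2 = 1744.81408
D_3 = 2121.69392
D_4 = 2579.97981
D_5 = 3137.25545
Terminal value at year 5: TV = D_5×(1+g_2)/(r−g_2) = 3256.47115/0.077 = 42291.83317
P_0 = D_1/(1+r)^1 + D_2/(1+r)^2 + D_3/(1+r)^3 + D_4/(1+r)^4 + D_5/(1+r)^5 + TV/(1+r)^5
    = 1286.88789 + 1403.45801 + 1530.58739 + 1669.23252 + 1820.43654 + 24540.43029 = 32251.03264

32251.03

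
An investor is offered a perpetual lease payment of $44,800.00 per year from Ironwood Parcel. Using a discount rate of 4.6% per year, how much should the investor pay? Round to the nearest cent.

$973913.04

Level perpetuity: PV = C / r = $44,800.00 / 0.046 = $973,913.04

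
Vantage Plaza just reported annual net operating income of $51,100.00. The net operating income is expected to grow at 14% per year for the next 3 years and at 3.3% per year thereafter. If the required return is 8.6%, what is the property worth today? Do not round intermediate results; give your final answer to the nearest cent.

D_1 = 58254.00000
D_2 = 66409.56000
D_3 = 75706.89840
Terminal value at year 3: TV = D_3×(1+g_2)/(r−g_2) = 78205.22605/0.053 = 1475570.30278
P_0 = D_1/(1+r)^1 + D_2/(1+r)^2 + D_3/(1+r)^3 + TV/(1+r)^3
    = 53640.88398 + 56308.11025 + 59107.96104 + 1152047.61799 = 1321104.57326

$1321104.57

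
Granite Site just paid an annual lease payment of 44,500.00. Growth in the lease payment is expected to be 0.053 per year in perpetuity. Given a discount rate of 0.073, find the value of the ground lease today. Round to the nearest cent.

D₁ = D₀ × (1 + g) = 44,500.00 × 1.053 = 46,858.5000
Growing perpetuity: P = D₁ / (r − g) = 46,858.5000 / (0.073 − 0.053) = 2,342,925.00

2342925.00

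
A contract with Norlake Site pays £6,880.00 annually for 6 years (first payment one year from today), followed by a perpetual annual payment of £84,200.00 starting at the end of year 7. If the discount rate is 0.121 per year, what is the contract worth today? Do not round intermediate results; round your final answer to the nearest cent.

PV of 6-year annuity: £6,880.00 × [1 − (1+0.121)^−6] / 0.121 = 28206.55081
Perpetuity value at year 6: £84,200.00 / 0.121 = 695867.76860
PV of perpetuity: 695867.76860 / (1+0.121)^6 = 350665.50437
Total PV = 28206.55081 + 350665.50437 = 378872.05518

£378872.06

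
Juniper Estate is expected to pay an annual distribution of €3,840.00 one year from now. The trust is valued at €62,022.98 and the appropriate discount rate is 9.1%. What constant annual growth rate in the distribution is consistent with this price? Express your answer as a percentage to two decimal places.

P = D₁/(r−g) ⇒ g = r − D₁/P = 0.091 − €3,840.00/€62,022.98 = 0.029087

2.91%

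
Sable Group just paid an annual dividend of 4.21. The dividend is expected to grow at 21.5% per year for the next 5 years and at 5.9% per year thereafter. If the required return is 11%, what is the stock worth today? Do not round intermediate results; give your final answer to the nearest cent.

D_1 = 5.11515
D_2 = 6.21491
D_3 = 7.55111
D_4 = 9.17460
D_5 = 11.14714
Terminal value at year 5: TV = D_5×(1+g_2)/(r−g_2) = 11.80482/0.051 = 231.46710
P_0 = D_1/(1+r)^1 + D_2/(1+r)^2 + D_3/(1+r)^3 + D_4/(1+r)^4 + D_5/(1+r)^5 + TV/(1+r)^5
    = 4.60824 + 5.04416 + 5.52131 + 6.04359 + 6.61529 + 137.36446 = 165.19705

165.20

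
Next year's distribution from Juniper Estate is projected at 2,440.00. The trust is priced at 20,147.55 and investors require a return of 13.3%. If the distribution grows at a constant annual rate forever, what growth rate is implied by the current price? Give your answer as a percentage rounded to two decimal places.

1.19%

P = D₁/(r−g) ⇒ g = r − D₁/P = 0.133 − 2,440.00/20,147.55 = 0.011893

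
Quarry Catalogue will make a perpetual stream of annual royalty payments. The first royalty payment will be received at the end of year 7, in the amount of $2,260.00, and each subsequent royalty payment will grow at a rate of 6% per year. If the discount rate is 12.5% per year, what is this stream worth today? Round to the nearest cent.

Value at end of year 6: C₁ / (r − g) = $2,260.00 / (0.125 − 0.06) = $34,769.2308
Discount to today: PV = $34,769.2308 / (1 + 0.125)^6 = $34,769.2308 / 2.027287 = $17,150.62

$17150.62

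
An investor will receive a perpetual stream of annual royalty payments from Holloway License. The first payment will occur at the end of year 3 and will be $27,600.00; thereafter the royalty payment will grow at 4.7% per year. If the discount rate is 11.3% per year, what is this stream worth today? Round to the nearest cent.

Value at end of year 2: C₁ / (r − g) = $27,600.00 / (0.113 − 0.047) = $418,181.8182
Discount to today: PV = $418,181.8182 / (1 + 0.113)^2 = $418,181.8182 / 1.238769 = $337,578.53

$337578.53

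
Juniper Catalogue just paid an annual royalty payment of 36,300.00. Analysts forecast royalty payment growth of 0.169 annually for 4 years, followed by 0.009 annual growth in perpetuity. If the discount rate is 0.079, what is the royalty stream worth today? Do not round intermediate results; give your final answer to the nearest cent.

899005.63

D_1 = 42434.70000
D_2 = 49606.16430
D_3 = 57989.60607
D_4 = 67789.84949
Terminal value at year 4: TV = D_4×(1+g_2)/(r−g_2) = 68399.95814/0.07 = 977142.25911
P_0 = D_1/(1+r)^1 + D_2/(1+r)^2 + D_3/(1+r)^3 + D_4/(1+r)^4 + TV/(1+r)^4
    = 39327.80352 + 42608.15785 + 46162.12838 + 50012.53761 + 720895.00636 = 899005.63371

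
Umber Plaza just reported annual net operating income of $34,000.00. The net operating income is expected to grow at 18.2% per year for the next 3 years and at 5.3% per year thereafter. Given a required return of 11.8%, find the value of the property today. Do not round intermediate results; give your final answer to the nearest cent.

$765040.06

D_1 = 40188.00000
D_2 = 47502.21600
D_3 = 56147.61931
Terminal value at year 3: TV = D_3×(1+g_2)/(r−g_2) = 59123.44314/0.065 = 909591.43285
P_0 = D_1/(1+r)^1 + D_2/(1+r)^2 + D_3/(1+r)^3 + TV/(1+r)^3
    = 35946.33274 + 38004.08345 + 40179.63026 + 650910.01029 = 765040.05674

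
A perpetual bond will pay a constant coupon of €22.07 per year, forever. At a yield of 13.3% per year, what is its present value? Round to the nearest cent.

€165.94

Level perpetuity: PV = C / r = €22.07 / 0.133 = €165.94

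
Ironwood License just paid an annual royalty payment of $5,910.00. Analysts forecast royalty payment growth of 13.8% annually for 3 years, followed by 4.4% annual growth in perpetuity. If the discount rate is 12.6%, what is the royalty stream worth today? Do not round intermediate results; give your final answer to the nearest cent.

D_1 = 6725.58000
D_2 = 7653.71004
D_3 = 8709.92203
Terminal value at year 3: TV = D_3×(1+g_2)/(r−g_2) = 9093.15859/0.082 = 110892.17798
P_0 = D_1/(1+r)^1 + D_2/(1+r)^2 + D_3/(1+r)^3 + TV/(1+r)^3
    = 5972.98401 + 6036.63926 + 6100.97289 + 77675.80124 = 95786.39741

$95786.40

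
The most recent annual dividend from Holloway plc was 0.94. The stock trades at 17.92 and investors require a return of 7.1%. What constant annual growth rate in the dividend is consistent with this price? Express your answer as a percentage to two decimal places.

1.76%

P = D₀(1+g)/(r−g) ⇒ P(r−g) = D₀(1+g) ⇒ g(P+D₀) = P·r − D₀
g = (P·r − D₀)/(P + D₀) = (17.92×0.071 − 0.94) / (17.92 + 0.94) = 0.017620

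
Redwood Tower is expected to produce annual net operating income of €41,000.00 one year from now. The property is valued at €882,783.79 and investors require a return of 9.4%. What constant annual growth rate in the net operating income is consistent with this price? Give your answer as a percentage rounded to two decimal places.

4.76%

P = D₁/(r−g) ⇒ g = r − D₁/P = 0.094 − €41,000.00/€882,783.79 = 0.047556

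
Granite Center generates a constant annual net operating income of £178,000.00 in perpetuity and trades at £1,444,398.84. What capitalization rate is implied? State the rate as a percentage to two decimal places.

12.32%

P = C/r ⇒ r = C/P = £178,000.00/£1,444,398.84 = 0.123235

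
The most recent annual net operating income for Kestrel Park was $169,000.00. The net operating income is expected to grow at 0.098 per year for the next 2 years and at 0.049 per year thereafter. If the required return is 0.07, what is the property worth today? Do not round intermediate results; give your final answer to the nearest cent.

D_1 = 185562.00000
D_2 = 203747.07600
Terminal value at year 2: TV = D_2×(1+g_2)/(r−g_2) = 213730.68272/0.021 = 10177651.55829
P_0 = D_1/(1+r)^1 + D_2/(1+r)^2 + TV/(1+r)^2
    = 173422.42991 + 177960.58695 + 8889555.03388 = 9240938.05073

$9240938.05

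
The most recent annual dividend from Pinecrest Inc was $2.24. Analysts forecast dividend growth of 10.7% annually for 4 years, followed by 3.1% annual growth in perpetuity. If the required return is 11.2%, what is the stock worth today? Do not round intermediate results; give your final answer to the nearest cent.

D_1 = 2.47968
D_2 = 2.74501
D_3 = 3.03872
D_4 = 3.36386
Terminal value at year 4: TV = D_4×(1+g_2)/(r−g_2) = 3.46814/0.081 = 42.81660
P_0 = D_1/(1+r)^1 + D_2/(1+r)^2 + D_3/(1+r)^3 + D_4/(1+r)^4 + TV/(1+r)^4
    = 2.22993 + 2.21990 + 2.20992 + 2.19998 + 28.00225 = 36.86199

$36.86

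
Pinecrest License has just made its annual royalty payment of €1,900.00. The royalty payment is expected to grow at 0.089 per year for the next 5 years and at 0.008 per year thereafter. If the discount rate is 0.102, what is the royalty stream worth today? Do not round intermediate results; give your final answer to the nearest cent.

D_1 = 2069.10000
D_2 = 2253.24990
D_3 = 2453.78914
D_4 = 2672.17637
D_5 = 2910.00007
Terminal value at year 5: TV = D_5×(1+g_2)/(r−g_2) = 2933.28007/0.094 = 31205.10716
P_0 = D_1/(1+r)^1 + D_2/(1+r)^2 + D_3/(1+r)^3 + D_4/(1+r)^4 + D_5/(1+r)^5 + TV/(1+r)^5
    = 1877.58621 + 1855.43682 + 1833.54873 + 1811.91884 + 1790.54412 + 19200.72845 = 28369.76318

€28369.76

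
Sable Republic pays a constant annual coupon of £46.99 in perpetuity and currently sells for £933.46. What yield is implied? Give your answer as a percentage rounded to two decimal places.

5.03%

P = C/r ⇒ r = C/P = £46.99/£933.46 = 0.050340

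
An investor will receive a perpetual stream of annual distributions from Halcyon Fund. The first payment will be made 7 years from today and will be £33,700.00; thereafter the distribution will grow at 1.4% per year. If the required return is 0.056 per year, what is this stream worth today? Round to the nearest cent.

£578624.88

Value at end of year 6: C₁ / (r − g) = £33,700.00 / (0.056 − 0.014) = £802,380.9524
Discount to today: PV = £802,380.9524 / (1 + 0.056)^6 = £802,380.9524 / 1.386703 = £578,624.88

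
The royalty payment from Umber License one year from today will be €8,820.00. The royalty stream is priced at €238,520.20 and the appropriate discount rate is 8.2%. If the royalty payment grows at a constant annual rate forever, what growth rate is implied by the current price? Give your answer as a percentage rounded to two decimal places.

4.50%

P = D₁/(r−g) ⇒ g = r − D₁/P = 0.082 − €8,820.00/€238,520.20 = 0.045022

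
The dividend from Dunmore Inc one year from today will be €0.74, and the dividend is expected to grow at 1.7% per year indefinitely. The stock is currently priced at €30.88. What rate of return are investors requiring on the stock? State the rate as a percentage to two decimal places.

P = D₁/(r − g) ⇒ r = D₁/P + g = €0.7400/€30.88 + 0.017 = 0.023964 + 0.017 = 0.040964

4.10%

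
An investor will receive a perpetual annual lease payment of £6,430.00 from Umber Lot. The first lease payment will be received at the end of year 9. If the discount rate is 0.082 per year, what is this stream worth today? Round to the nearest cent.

Value at end of year 8: C / r = £6,430.00 / 0.082 = £78,414.6341
Discount to today: PV = £78,414.6341 / (1 + 0.082)^8 = £78,414.6341 / 1.878530 = £41,742.56

£41742.56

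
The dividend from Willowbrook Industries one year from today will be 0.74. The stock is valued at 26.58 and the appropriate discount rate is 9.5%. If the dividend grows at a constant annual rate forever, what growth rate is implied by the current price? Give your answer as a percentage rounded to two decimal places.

P = D₁/(r−g) ⇒ g = r − D₁/P = 0.095 − 0.74/26.58 = 0.067160

6.72%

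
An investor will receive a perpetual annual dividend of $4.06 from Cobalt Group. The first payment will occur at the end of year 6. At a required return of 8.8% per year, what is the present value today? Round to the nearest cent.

Value at end of year 5: C / r = $4.06 / 0.088 = $46.1364
Discount to today: PV = $46.1364 / (1 + 0.088)^5 = $46.1364 / 1.524560 = $30.26

$30.26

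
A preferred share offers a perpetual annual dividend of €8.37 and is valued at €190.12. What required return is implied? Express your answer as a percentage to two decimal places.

P = C/r ⇒ r = C/P = €8.37/€190.12 = 0.044025

4.40%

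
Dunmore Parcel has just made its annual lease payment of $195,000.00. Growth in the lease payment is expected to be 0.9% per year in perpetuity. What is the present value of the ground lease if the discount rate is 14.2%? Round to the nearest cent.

D₁ = D₀ × (1 + g) = $195,000.00 × 1.009 = $196,755.0000
Growing perpetuity: P = D₁ / (r − g) = $196,755.0000 / (0.142 − 0.009) = $1,479,360.90

$1479360.90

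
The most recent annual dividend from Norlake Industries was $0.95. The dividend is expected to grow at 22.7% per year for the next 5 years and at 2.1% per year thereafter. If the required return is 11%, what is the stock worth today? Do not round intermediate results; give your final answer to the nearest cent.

D_1 = 1.16565
D_2 = 1.43025
D_3 = 1.75492
D_4 = 2.15329
D_5 = 2.64208
Terminal value at year 5: TV = D_5×(1+g_2)/(r−g_2) = 2.69757/0.089 = 30.30974
P_0 = D_1/(1+r)^1 + D_2/(1+r)^2 + D_3/(1+r)^3 + D_4/(1+r)^4 + D_5/(1+r)^5 + TV/(1+r)^5
    = 1.05014 + 1.16083 + 1.28318 + 1.41844 + 1.56795 + 17.98735 = 24.46788

$24.47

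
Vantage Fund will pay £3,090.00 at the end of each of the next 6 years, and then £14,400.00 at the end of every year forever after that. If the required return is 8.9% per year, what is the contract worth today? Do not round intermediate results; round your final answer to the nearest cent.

£110910.39

PV of 6-year annuity: £3,090.00 × [1 − (1+0.089)^−6] / 0.089 = 13902.91347
Perpetuity value at year 6: £14,400.00 / 0.089 = 161797.75281
PV of perpetuity: 161797.75281 / (1+0.089)^6 = 97007.47643
Total PV = 13902.91347 + 97007.47643 = 110910.38990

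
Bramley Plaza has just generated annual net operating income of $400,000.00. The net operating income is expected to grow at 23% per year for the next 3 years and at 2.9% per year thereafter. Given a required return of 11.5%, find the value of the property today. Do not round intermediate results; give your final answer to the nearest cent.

D_1 = 492000.00000
D_2 = 605160.00000
D_3 = 744346.80000
Terminal value at year 3: TV = D_3×(1+g_2)/(r−g_2) = 765932.85720/0.086 = 8906196.01395
P_0 = D_1/(1+r)^1 + D_2/(1+r)^2 + D_3/(1+r)^3 + TV/(1+r)^3
    = 441255.60538 + 486766.27320 + 536970.86640 + 6424918.85496 = 7889911.59994

$7889911.60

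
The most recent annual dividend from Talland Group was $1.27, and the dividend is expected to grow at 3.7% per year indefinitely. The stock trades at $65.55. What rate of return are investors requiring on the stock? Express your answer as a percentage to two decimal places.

5.71%

D₁ = $1.27 × 1.037 = $1.3170
P = D₁/(r − g) ⇒ r = D₁/P + g = $1.3170/$65.55 + 0.037 = 0.020091 + 0.037 = 0.057091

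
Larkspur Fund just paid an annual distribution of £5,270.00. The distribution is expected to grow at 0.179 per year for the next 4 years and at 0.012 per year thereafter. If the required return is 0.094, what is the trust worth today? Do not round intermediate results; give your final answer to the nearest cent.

D_1 = 6213.33000
D_2 = 7325.51607
D_3 = 8636.78345
D_4 = 10182.76768
Terminal value at year 4: TV = D_4×(1+g_2)/(r−g_2) = 10304.96090/0.082 = 125670.25483
P_0 = D_1/(1+r)^1 + D_2/(1+r)^2 + D_3/(1+r)^3 + D_4/(1+r)^4 + TV/(1+r)^4
    = 5679.46069 + 6120.73506 + 6596.29492 + 7108.80412 + 87733.04597 = 113238.34076

£113238.34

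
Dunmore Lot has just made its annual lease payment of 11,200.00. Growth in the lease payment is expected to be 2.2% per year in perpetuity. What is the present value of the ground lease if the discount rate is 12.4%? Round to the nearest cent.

112219.61

D₁ = D₀ × (1 + g) = 11,200.00 × 1.022 = 11,446.4000
Growing perpetuity: P = D₁ / (r − g) = 11,446.4000 / (0.124 − 0.022) = 112,219.61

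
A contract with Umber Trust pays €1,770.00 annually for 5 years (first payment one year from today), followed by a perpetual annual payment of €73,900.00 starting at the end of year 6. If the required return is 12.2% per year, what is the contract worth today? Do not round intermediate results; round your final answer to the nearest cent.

€347008.32

PV of 5-year annuity: €1,770.00 × [1 − (1+0.122)^−5] / 0.122 = 6348.96718
Perpetuity value at year 5: €73,900.00 / 0.122 = 605737.70492
PV of perpetuity: 605737.70492 / (1+0.122)^5 = 340659.35761
Total PV = 6348.96718 + 340659.35761 = 347008.32479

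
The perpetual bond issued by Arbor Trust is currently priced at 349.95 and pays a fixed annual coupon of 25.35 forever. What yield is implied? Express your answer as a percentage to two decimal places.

P = C/r ⇒ r = C/P = 25.35/349.95 = 0.072439

7.24%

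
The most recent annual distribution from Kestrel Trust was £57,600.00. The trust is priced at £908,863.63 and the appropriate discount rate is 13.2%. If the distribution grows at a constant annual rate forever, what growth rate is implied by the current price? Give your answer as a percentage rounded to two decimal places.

P = D₀(1+g)/(r−g) ⇒ P(r−g) = D₀(1+g) ⇒ g(P+D₀) = P·r − D₀
g = (P·r − D₀)/(P + D₀) = (£908,863.63×0.132 − £57,600.00) / (£908,863.63 + £57,600.00) = 0.064534

6.45%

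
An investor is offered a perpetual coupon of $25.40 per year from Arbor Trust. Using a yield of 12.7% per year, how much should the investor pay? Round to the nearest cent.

$200.00

Level perpetuity: PV = C / r = $25.40 / 0.127 = $200.00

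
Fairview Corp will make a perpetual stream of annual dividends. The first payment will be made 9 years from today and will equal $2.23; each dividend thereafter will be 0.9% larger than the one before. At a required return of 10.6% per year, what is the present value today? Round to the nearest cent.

Value at end of year 8: C₁ / (r − g) = $2.23 / (0.106 − 0.009) = $22.9897
Discount to today: PV = $22.9897 / (1 + 0.106)^8 = $22.9897 / 2.238933 = $10.27

$10.27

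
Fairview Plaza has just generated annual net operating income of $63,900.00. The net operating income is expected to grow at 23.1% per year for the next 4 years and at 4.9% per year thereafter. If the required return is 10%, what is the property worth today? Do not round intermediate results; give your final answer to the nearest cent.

D_1 = 78660.90000
D_2 = 96831.56790
D_3 = 119199.66008
D_4 = 146734.78156
Terminal value at year 4: TV = D_4×(1+g_2)/(r−g_2) = 153924.78586/0.051 = 3018133.05610
P_0 = D_1/(1+r)^1 + D_2/(1+r)^2 + D_3/(1+r)^3 + D_4/(1+r)^4 + TV/(1+r)^4
    = 71509.90909 + 80026.08917 + 89556.46888 + 100221.83018 + 2061425.48740 = 2402739.78473

$2402739.78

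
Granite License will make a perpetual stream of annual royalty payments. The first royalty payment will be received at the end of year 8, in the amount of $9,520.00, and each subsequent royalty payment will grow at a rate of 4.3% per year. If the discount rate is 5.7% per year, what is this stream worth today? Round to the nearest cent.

$461300.58

Value at end of year 7: C₁ / (r − g) = $9,520.00 / (0.057 − 0.043) = $680,000.0000
Discount to today: PV = $680,000.0000 / (1 + 0.057)^7 = $680,000.0000 / 1.474093 = $461,300.58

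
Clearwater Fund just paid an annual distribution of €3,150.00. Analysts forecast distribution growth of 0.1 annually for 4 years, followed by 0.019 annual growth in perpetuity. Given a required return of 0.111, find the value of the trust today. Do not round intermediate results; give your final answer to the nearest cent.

D_1 = 3465.00000
D_2 = 3811.50000
D_3 = 4192.65000
D_4 = 4611.91500
Terminal value at year 4: TV = D_4×(1+g_2)/(r−g_2) = 4699.54139/0.092 = 51081.97158
P_0 = D_1/(1+r)^1 + D_2/(1+r)^2 + D_3/(1+r)^3 + D_4/(1+r)^4 + TV/(1+r)^4
    = 3118.81188 + 3087.93256 + 3057.35897 + 3027.08809 + 33528.29086 = 45819.48234

€45819.48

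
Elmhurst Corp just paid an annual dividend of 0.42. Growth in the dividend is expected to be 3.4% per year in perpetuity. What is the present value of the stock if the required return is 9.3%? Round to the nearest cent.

7.36

D₁ = D₀ × (1 + g) = 0.42 × 1.034 = 0.4343
Growing perpetuity: P = D₁ / (r − g) = 0.4343 / (0.093 − 0.034) = 7.36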